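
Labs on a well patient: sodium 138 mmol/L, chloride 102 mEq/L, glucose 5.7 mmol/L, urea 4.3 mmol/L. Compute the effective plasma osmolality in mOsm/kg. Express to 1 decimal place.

Effective osmolality excludes urea (freely permeant across cell membranes):
2·Na + glucose
= 2·138 + 5.7
= 276 + 5.7
= 281.7 mOsm/kg

281.7 mOsm/kg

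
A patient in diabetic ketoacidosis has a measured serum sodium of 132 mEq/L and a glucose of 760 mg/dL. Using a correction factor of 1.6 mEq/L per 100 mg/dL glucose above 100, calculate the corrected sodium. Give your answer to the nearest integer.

143 mEq/L

Corrected Na = measured Na + 1.6 · (glucose − 100)/100
= 132 + 1.6 · (760 − 100)/100
= 132 + 10.6
= 142.6 mEq/L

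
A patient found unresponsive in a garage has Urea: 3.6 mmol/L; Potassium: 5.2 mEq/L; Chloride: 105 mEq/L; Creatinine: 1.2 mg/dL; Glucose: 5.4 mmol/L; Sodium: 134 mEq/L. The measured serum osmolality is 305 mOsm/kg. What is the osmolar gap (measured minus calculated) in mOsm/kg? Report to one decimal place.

Calculated osmolality = 2·Na + glucose + urea
= 2·134 + 5.4 + 3.6
= 268 + 5.40 + 3.60
= 277 mOsm/kg ≈ 277.0 mOsm/kg
Osmolar gap = measured − calculated = 305 − 277.0 = 28.0 mOsm/kg

28.0 mOsm/kg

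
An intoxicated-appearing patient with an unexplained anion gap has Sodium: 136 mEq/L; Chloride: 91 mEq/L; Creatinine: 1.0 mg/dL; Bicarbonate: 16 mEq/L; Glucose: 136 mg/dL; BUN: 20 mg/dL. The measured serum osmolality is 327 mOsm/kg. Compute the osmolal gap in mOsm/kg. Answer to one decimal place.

Calculated osmolality = 2·Na + glucose/18 + BUN/2.8
= 2·136 + 136/18 + 20/2.8
= 272 + 7.56 + 7.14
= 286.7 mOsm/kg ≈ 286.7 mOsm/kg
Osmolar gap = measured − calculated = 327 − 286.7 = 40.3 mOsm/kg

40.3 mOsm/kg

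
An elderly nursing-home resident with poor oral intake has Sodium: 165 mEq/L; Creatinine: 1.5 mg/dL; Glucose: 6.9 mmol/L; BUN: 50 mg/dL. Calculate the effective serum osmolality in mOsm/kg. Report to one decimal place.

Effective osmolality excludes urea (freely permeant across cell membranes):
2·Na + glucose
= 2·165 + 6.9
= 330 + 6.9
= 336.9 mOsm/kg

336.9 mOsm/kg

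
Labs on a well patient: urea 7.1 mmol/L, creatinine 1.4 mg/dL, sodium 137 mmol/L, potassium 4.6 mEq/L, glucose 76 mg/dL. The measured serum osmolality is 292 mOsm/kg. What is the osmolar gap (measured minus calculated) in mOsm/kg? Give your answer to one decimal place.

6.7 mOsm/kg

Calculated osmolality = 2·Na + glucose/18 + urea
= 2·137 + 76/18 + 7.1
= 274 + 4.22 + 7.10
= 285.32 mOsm/kg ≈ 285.3 mOsm/kg
Osmolar gap = measured − calculated = 292 − 285.3 = 6.7 mOsm/kg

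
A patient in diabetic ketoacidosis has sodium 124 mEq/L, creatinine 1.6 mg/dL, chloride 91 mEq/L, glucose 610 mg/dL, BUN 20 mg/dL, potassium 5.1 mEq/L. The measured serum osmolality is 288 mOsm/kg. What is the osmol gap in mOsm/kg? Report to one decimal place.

Calculated osmolality = 2·Na + glucose/18 + BUN/2.8
= 2·124 + 610/18 + 20/2.8
= 248 + 33.89 + 7.14
= 289.03 mOsm/kg ≈ 289.0 mOsm/kg
Osmolar gap = measured − calculated = 288 − 289.0 = -1.0 mOsm/kg

-1.0 mOsm/kg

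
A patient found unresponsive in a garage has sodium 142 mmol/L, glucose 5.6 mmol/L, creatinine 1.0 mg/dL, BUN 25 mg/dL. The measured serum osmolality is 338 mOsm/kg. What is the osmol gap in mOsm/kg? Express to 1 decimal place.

Calculated osmolality = 2·Na + glucose + BUN/2.8
= 2·142 + 5.6 + 25/2.8
= 284 + 5.60 + 8.93
= 298.53 mOsm/kg ≈ 298.5 mOsm/kg
Osmolar gap = measured − calculated = 338 − 298.5 = 39.5 mOsm/kg

39.5 mOsm/kg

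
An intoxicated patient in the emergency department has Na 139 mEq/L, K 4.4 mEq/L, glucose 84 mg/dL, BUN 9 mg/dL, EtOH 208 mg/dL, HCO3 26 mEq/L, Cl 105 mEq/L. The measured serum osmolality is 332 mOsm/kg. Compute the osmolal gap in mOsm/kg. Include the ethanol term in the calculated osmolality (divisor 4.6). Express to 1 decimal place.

0.9 mOsm/kg

Calculated osmolality = 2·Na + glucose/18 + BUN/2.8 + ethanol/4.6
= 2·139 + 84/18 + 9/2.8 + 208/4.6
= 278 + 4.67 + 3.21 + 45.22
= 331.1 mOsm/kg ≈ 331.1 mOsm/kg
Osmolar gap = measured − calculated = 332 − 331.1 = 0.9 mOsm/kg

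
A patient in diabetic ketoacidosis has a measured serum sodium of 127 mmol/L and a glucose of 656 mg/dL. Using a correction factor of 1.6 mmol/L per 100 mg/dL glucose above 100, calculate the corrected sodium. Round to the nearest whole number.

Corrected Na = measured Na + 1.6 · (glucose − 100)/100
= 127 + 1.6 · (656 − 100)/100
= 127 + 8.9
= 135.9 mmol/L

136 mmol/L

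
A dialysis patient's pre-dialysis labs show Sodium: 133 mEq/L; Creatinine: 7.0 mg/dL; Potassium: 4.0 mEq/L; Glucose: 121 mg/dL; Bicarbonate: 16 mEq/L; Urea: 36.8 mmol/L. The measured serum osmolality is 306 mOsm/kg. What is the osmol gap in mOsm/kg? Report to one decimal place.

-3.5 mOsm/kg

Calculated osmolality = 2·Na + glucose/18 + urea
= 2·133 + 121/18 + 36.8
= 266 + 6.72 + 36.80
= 309.52 mOsm/kg ≈ 309.5 mOsm/kg
Osmolar gap = measured − calculated = 306 − 309.5 = -3.5 mOsm/kg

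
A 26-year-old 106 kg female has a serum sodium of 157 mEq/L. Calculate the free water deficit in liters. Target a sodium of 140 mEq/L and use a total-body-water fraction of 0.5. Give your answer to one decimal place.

TBW = 0.5 · 106 = 53 L
Free water deficit = TBW · (Na/140 − 1)
= 53 · (157/140 − 1)
= 53 · 0.1214
= 6.43 L

6.4 L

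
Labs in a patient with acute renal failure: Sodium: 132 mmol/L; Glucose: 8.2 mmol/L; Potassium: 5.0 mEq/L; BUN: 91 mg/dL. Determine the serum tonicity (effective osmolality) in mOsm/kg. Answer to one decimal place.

272.2 mOsm/kg

Effective osmolality excludes urea (freely permeant across cell membranes):
2·Na + glucose
= 2·132 + 8.2
= 264 + 8.2
= 272.2 mOsm/kg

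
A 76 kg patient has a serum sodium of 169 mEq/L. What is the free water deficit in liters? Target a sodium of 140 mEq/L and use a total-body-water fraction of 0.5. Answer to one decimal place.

TBW = 0.5 · 76 = 38 L
Free water deficit = TBW · (Na/140 − 1)
= 38 · (169/140 − 1)
= 38 · 0.2071
= 7.87 L

7.9 L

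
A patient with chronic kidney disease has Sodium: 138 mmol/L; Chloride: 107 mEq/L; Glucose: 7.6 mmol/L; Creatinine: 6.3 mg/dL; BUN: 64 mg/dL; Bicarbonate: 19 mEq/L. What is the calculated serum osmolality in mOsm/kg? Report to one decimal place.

306.5 mOsm/kg

Calculated osmolality = 2·Na + glucose + BUN/2.8
= 2·138 + 7.6 + 64/2.8
= 276 + 7.60 + 22.86
= 306.46 mOsm/kg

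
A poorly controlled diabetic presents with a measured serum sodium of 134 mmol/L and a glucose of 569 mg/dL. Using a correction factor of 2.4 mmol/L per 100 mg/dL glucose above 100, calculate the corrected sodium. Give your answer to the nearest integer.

Corrected Na = measured Na + 2.4 · (glucose − 100)/100
= 134 + 2.4 · (569 − 100)/100
= 134 + 11.3
= 145.3 mmol/L

145 mmol/L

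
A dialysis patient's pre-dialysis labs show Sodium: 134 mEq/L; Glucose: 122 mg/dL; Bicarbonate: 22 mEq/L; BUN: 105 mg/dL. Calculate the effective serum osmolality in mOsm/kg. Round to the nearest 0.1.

Effective osmolality excludes urea (freely permeant across cell membranes):
2·Na + glucose/18
= 2·134 + 122/18
= 268 + 6.78
= 274.78 mOsm/kg

274.8 mOsm/kg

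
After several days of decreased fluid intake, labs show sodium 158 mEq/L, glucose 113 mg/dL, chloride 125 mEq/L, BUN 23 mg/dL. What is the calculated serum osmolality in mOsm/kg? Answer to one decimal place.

Calculated osmolality = 2·Na + glucose/18 + BUN/2.8
= 2·158 + 113/18 + 23/2.8
= 316 + 6.28 + 8.21
= 330.49 mOsm/kg

330.5 mOsm/kg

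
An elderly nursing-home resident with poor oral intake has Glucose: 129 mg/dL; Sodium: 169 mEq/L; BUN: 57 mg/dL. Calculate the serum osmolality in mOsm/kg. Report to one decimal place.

365.5 mOsm/kg

Calculated osmolality = 2·Na + glucose/18 + BUN/2.8
= 2·169 + 129/18 + 57/2.8
= 338 + 7.17 + 20.36
= 365.53 mOsm/kg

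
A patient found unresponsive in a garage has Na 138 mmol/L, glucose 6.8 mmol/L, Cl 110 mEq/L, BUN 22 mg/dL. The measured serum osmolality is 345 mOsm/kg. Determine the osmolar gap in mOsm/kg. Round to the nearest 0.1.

Calculated osmolality = 2·Na + glucose + BUN/2.8
= 2·138 + 6.8 + 22/2.8
= 276 + 6.80 + 7.86
= 290.66 mOsm/kg ≈ 290.7 mOsm/kg
Osmolar gap = measured − calculated = 345 − 290.7 = 54.3 mOsm/kg

54.3 mOsm/kg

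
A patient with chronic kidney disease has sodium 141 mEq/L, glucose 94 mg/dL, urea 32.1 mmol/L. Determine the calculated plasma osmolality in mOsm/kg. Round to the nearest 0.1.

319.3 mOsm/kg

Calculated osmolality = 2·Na + glucose/18 + urea
= 2·141 + 94/18 + 32.1
= 282 + 5.22 + 32.10
= 319.32 mOsm/kg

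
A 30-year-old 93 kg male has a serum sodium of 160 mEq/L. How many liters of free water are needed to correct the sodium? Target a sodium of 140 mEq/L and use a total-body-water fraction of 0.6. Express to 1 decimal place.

8.0 L

TBW = 0.6 · 93 = 55.8 L
Free water deficit = TBW · (Na/140 − 1)
= 55.8 · (160/140 − 1)
= 55.8 · 0.1429
= 7.97 L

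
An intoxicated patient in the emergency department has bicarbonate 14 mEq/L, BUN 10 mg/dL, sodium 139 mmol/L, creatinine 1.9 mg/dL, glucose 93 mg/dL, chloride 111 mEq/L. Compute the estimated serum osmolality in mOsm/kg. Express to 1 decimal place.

286.7 mOsm/kg

Calculated osmolality = 2·Na + glucose/18 + BUN/2.8
= 2·139 + 93/18 + 10/2.8
= 278 + 5.17 + 3.57
= 286.74 mOsm/kg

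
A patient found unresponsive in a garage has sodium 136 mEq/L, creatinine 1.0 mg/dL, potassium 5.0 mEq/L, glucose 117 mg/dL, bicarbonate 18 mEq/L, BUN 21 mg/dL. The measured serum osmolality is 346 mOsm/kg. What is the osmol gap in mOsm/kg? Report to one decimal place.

60.0 mOsm/kg

Calculated osmolality = 2·Na + glucose/18 + BUN/2.8
= 2·136 + 117/18 + 21/2.8
= 272 + 6.50 + 7.50
= 286 mOsm/kg ≈ 286.0 mOsm/kg
Osmolar gap = measured − calculated = 346 − 286.0 = 60.0 mOsm/kg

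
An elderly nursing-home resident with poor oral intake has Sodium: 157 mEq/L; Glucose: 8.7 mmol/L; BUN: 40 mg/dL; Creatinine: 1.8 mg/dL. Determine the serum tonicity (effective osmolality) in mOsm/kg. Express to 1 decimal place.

Effective osmolality excludes urea (freely permeant across cell membranes):
2·Na + glucose
= 2·157 + 8.7
= 314 + 8.7
= 322.7 mOsm/kg

322.7 mOsm/kg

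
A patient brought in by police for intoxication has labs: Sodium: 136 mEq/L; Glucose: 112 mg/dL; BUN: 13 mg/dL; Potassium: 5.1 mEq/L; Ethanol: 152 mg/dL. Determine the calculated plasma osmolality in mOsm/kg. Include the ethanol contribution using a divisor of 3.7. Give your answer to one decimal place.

Calculated osmolality = 2·Na + glucose/18 + BUN/2.8 + ethanol/3.7
= 2·136 + 112/18 + 13/2.8 + 152/3.7
= 272 + 6.22 + 4.64 + 41.08
= 323.94 mOsm/kg

323.9 mOsm/kg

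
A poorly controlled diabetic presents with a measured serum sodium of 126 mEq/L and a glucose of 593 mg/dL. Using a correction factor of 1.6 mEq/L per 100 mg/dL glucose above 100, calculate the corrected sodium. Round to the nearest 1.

134 mEq/L

Corrected Na = measured Na + 1.6 · (glucose − 100)/100
= 126 + 1.6 · (593 − 100)/100
= 126 + 7.9
= 133.9 mEq/L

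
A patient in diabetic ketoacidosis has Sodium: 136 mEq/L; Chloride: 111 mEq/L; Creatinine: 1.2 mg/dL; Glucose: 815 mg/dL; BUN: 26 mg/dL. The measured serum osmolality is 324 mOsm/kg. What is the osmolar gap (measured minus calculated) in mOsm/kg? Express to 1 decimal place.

Calculated osmolality = 2·Na + glucose/18 + BUN/2.8
= 2·136 + 815/18 + 26/2.8
= 272 + 45.28 + 9.29
= 326.57 mOsm/kg ≈ 326.6 mOsm/kg
Osmolar gap = measured − calculated = 324 − 326.6 = -2.6 mOsm/kg

-2.6 mOsm/kg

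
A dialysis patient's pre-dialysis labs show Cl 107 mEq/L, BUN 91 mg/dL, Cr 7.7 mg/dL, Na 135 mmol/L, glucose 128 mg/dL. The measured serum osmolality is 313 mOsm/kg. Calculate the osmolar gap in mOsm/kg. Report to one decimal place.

Calculated osmolality = 2·Na + glucose/18 + BUN/2.8
= 2·135 + 128/18 + 91/2.8
= 270 + 7.11 + 32.50
= 309.61 mOsm/kg ≈ 309.6 mOsm/kg
Osmolar gap = measured − calculated = 313 − 309.6 = 3.4 mOsm/kg

3.4 mOsm/kg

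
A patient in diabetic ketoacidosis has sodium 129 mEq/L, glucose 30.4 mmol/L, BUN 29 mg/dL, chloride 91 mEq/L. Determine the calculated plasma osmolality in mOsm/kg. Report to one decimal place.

298.8 mOsm/kg

Calculated osmolality = 2·Na + glucose + BUN/2.8
= 2·129 + 30.4 + 29/2.8
= 258 + 30.40 + 10.36
= 298.76 mOsm/kg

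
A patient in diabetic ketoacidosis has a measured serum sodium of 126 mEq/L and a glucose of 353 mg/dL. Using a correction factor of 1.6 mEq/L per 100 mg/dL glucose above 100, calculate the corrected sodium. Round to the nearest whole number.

130 mEq/L

Corrected Na = measured Na + 1.6 · (glucose − 100)/100
= 126 + 1.6 · (353 − 100)/100
= 126 + 4
= 130 mEq/L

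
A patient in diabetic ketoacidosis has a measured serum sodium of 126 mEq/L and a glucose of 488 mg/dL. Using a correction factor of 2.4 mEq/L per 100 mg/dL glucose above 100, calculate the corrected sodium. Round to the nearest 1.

135 mEq/L

Corrected Na = measured Na + 2.4 · (glucose − 100)/100
= 126 + 2.4 · (488 − 100)/100
= 126 + 9.3
= 135.3 mEq/L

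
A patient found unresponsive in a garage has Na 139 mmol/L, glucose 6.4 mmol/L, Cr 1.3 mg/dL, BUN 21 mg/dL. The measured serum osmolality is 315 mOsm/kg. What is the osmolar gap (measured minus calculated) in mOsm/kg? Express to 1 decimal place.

Calculated osmolality = 2·Na + glucose + BUN/2.8
= 2·139 + 6.4 + 21/2.8
= 278 + 6.40 + 7.50
= 291.9 mOsm/kg ≈ 291.9 mOsm/kg
Osmolar gap = measured − calculated = 315 − 291.9 = 23.1 mOsm/kg

23.1 mOsm/kg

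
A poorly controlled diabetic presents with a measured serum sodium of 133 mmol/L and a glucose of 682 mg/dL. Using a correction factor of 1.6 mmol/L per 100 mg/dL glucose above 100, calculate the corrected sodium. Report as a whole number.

Corrected Na = measured Na + 1.6 · (glucose − 100)/100
= 133 + 1.6 · (682 − 100)/100
= 133 + 9.3
= 142.3 mmol/L

142 mmol/L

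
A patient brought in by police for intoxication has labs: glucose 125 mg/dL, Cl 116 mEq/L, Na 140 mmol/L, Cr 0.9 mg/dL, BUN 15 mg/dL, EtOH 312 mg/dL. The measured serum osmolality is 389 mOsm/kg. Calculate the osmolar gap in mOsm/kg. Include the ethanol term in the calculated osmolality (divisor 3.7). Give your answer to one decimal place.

Calculated osmolality = 2·Na + glucose/18 + BUN/2.8 + ethanol/3.7
= 2·140 + 125/18 + 15/2.8 + 312/3.7
= 280 + 6.94 + 5.36 + 84.32
= 376.62 mOsm/kg ≈ 376.6 mOsm/kg
Osmolar gap = measured − calculated = 389 − 376.6 = 12.4 mOsm/kg

12.4 mOsm/kg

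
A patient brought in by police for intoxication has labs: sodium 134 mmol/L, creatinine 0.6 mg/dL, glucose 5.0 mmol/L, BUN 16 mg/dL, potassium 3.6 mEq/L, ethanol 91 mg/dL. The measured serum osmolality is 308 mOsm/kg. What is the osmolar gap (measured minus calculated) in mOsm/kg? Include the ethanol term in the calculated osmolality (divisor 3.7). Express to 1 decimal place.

Calculated osmolality = 2·Na + glucose + BUN/2.8 + ethanol/3.7
= 2·134 + 5 + 16/2.8 + 91/3.7
= 268 + 5 + 5.71 + 24.59
= 303.3 mOsm/kg ≈ 303.3 mOsm/kg
Osmolar gap = measured − calculated = 308 − 303.3 = 4.7 mOsm/kg

4.7 mOsm/kg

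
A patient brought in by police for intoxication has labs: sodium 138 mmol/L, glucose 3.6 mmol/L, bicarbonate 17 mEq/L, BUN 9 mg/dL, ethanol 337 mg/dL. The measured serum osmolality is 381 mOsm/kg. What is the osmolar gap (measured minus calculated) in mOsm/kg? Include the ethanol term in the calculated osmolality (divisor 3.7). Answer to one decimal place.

Calculated osmolality = 2·Na + glucose + BUN/2.8 + ethanol/3.7
= 2·138 + 3.6 + 9/2.8 + 337/3.7
= 276 + 3.60 + 3.21 + 91.08
= 373.89 mOsm/kg ≈ 373.9 mOsm/kg
Osmolar gap = measured − calculated = 381 − 373.9 = 7.1 mOsm/kg

7.1 mOsm/kg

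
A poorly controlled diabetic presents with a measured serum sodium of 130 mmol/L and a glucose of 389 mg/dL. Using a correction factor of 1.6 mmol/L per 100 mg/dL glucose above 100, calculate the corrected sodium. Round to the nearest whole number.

Corrected Na = measured Na + 1.6 · (glucose − 100)/100
= 130 + 1.6 · (389 − 100)/100
= 130 + 4.6
= 134.6 mmol/L

135 mmol/L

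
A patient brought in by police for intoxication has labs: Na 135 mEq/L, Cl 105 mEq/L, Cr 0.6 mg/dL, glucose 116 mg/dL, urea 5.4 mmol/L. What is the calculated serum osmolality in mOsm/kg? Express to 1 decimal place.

281.8 mOsm/kg

Calculated osmolality = 2·Na + glucose/18 + urea
= 2·135 + 116/18 + 5.4
= 270 + 6.44 + 5.40
= 281.84 mOsm/kg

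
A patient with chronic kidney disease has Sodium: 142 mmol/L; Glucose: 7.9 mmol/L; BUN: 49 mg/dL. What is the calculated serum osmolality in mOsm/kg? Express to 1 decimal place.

309.4 mOsm/kg

Calculated osmolality = 2·Na + glucose + BUN/2.8
= 2·142 + 7.9 + 49/2.8
= 284 + 7.90 + 17.50
= 309.4 mOsm/kg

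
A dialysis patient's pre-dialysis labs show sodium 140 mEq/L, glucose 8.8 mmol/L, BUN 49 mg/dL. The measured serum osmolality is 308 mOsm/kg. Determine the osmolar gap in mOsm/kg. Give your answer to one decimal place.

1.7 mOsm/kg

Calculated osmolality = 2·Na + glucose + BUN/2.8
= 2·140 + 8.8 + 49/2.8
= 280 + 8.80 + 17.50
= 306.3 mOsm/kg ≈ 306.3 mOsm/kg
Osmolar gap = measured − calculated = 308 − 306.3 = 1.7 mOsm/kg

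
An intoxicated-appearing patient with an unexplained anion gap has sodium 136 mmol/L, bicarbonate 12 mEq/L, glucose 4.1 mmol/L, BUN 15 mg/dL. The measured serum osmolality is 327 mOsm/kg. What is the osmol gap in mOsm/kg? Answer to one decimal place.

45.5 mOsm/kg

Calculated osmolality = 2·Na + glucose + BUN/2.8
= 2·136 + 4.1 + 15/2.8
= 272 + 4.10 + 5.36
= 281.46 mOsm/kg ≈ 281.5 mOsm/kg
Osmolar gap = measured − calculated = 327 − 281.5 = 45.5 mOsm/kg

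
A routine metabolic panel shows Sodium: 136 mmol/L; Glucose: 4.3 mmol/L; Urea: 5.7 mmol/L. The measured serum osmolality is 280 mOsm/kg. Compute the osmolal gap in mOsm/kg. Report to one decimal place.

Calculated osmolality = 2·Na + glucose + urea
= 2·136 + 4.3 + 5.7
= 272 + 4.30 + 5.70
= 282 mOsm/kg ≈ 282.0 mOsm/kg
Osmolar gap = measured − calculated = 280 − 282.0 = -2.0 mOsm/kg

-2.0 mOsm/kg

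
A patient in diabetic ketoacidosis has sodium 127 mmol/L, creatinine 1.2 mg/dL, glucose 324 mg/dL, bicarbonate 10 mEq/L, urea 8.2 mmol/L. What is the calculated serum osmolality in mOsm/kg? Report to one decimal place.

Calculated osmolality = 2·Na + glucose/18 + urea
= 2·127 + 324/18 + 8.2
= 254 + 18 + 8.20
= 280.2 mOsm/kg

280.2 mOsm/kg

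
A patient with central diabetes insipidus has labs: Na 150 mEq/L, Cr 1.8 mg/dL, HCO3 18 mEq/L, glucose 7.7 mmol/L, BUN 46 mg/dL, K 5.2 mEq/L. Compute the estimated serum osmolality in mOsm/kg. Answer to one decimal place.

Calculated osmolality = 2·Na + glucose + BUN/2.8
= 2·150 + 7.7 + 46/2.8
= 300 + 7.70 + 16.43
= 324.13 mOsm/kg

324.1 mOsm/kg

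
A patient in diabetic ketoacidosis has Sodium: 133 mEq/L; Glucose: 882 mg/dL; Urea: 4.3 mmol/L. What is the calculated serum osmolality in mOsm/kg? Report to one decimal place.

319.3 mOsm/kg

Calculated osmolality = 2·Na + glucose/18 + urea
= 2·133 + 882/18 + 4.3
= 266 + 49 + 4.30
= 319.3 mOsm/kg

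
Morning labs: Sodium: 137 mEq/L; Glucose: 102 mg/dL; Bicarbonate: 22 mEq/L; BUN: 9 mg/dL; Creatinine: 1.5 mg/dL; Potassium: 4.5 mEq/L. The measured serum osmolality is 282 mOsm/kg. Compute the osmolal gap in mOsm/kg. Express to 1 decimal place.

-0.9 mOsm/kg

Calculated osmolality = 2·Na + glucose/18 + BUN/2.8
= 2·137 + 102/18 + 9/2.8
= 274 + 5.67 + 3.21
= 282.88 mOsm/kg ≈ 282.9 mOsm/kg
Osmolar gap = measured − calculated = 282 − 282.9 = -0.9 mOsm/kg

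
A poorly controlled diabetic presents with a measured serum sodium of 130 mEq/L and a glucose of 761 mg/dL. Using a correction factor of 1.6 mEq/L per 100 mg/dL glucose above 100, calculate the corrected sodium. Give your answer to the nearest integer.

Corrected Na = measured Na + 1.6 · (glucose − 100)/100
= 130 + 1.6 · (761 − 100)/100
= 130 + 10.6
= 140.6 mEq/L

141 mEq/L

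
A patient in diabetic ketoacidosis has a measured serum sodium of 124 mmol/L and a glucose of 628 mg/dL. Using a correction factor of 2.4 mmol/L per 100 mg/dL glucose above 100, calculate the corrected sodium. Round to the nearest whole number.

137 mmol/L

Corrected Na = measured Na + 2.4 · (glucose − 100)/100
= 124 + 2.4 · (628 − 100)/100
= 124 + 12.7
= 136.7 mmol/L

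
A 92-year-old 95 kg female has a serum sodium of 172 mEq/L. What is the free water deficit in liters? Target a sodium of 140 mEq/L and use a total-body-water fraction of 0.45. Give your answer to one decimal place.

TBW = 0.45 · 95 = 42.75 L
Free water deficit = TBW · (Na/140 − 1)
= 42.75 · (172/140 − 1)
= 42.75 · 0.2286
= 9.77 L

9.8 L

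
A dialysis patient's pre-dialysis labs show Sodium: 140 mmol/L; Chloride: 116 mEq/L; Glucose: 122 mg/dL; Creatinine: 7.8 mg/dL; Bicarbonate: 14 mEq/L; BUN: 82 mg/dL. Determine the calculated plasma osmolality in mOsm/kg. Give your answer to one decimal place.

316.1 mOsm/kg

Calculated osmolality = 2·Na + glucose/18 + BUN/2.8
= 2·140 + 122/18 + 82/2.8
= 280 + 6.78 + 29.29
= 316.07 mOsm/kg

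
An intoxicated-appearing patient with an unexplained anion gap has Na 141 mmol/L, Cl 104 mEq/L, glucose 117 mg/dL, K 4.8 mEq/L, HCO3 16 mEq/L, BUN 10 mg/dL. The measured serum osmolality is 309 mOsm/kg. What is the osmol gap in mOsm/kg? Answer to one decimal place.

Calculated osmolality = 2·Na + glucose/18 + BUN/2.8
= 2·141 + 117/18 + 10/2.8
= 282 + 6.50 + 3.57
= 292.07 mOsm/kg ≈ 292.1 mOsm/kg
Osmolar gap = measured − calculated = 309 − 292.1 = 16.9 mOsm/kg

16.9 mOsm/kg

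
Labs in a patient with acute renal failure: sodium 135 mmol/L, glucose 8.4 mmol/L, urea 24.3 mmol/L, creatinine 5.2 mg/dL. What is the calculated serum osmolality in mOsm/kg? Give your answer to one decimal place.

Calculated osmolality = 2·Na + glucose + urea
= 2·135 + 8.4 + 24.3
= 270 + 8.40 + 24.30
= 302.7 mOsm/kg

302.7 mOsm/kg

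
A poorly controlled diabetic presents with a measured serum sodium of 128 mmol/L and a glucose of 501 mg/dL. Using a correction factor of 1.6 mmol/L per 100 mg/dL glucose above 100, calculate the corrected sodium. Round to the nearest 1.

Corrected Na = measured Na + 1.6 · (glucose − 100)/100
= 128 + 1.6 · (501 − 100)/100
= 128 + 6.4
= 134.4 mmol/L

134 mmol/L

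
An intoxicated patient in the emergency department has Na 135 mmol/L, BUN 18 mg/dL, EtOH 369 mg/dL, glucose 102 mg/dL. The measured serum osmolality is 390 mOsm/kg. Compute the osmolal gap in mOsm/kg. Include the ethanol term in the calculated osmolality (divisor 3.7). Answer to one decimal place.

Calculated osmolality = 2·Na + glucose/18 + BUN/2.8 + ethanol/3.7
= 2·135 + 102/18 + 18/2.8 + 369/3.7
= 270 + 5.67 + 6.43 + 99.73
= 381.83 mOsm/kg ≈ 381.8 mOsm/kg
Osmolar gap = measured − calculated = 390 − 381.8 = 8.2 mOsm/kg

8.2 mOsm/kg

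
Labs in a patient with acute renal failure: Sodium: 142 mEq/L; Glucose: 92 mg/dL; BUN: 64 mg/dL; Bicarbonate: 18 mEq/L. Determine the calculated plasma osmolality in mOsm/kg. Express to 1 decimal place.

Calculated osmolality = 2·Na + glucose/18 + BUN/2.8
= 2·142 + 92/18 + 64/2.8
= 284 + 5.11 + 22.86
= 311.97 mOsm/kg

312.0 mOsm/kg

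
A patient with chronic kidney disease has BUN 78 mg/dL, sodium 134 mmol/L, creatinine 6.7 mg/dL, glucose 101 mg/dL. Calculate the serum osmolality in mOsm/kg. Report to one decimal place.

301.5 mOsm/kg

Calculated osmolality = 2·Na + glucose/18 + BUN/2.8
= 2·134 + 101/18 + 78/2.8
= 268 + 5.61 + 27.86
= 301.47 mOsm/kg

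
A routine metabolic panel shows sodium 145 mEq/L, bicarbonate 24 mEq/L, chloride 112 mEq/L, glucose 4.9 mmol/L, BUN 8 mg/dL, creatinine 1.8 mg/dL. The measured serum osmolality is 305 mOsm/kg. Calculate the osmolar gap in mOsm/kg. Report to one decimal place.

7.2 mOsm/kg

Calculated osmolality = 2·Na + glucose + BUN/2.8
= 2·145 + 4.9 + 8/2.8
= 290 + 4.90 + 2.86
= 297.76 mOsm/kg ≈ 297.8 mOsm/kg
Osmolar gap = measured − calculated = 305 − 297.8 = 7.2 mOsm/kg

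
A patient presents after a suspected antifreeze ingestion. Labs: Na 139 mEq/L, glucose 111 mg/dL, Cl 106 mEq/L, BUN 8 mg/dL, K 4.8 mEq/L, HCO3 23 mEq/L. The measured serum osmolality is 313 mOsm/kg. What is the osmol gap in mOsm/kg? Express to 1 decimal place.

26.0 mOsm/kg

Calculated osmolality = 2·Na + glucose/18 + BUN/2.8
= 2·139 + 111/18 + 8/2.8
= 278 + 6.17 + 2.86
= 287.03 mOsm/kg ≈ 287.0 mOsm/kg
Osmolar gap = measured − calculated = 313 − 287.0 = 26.0 mOsm/kg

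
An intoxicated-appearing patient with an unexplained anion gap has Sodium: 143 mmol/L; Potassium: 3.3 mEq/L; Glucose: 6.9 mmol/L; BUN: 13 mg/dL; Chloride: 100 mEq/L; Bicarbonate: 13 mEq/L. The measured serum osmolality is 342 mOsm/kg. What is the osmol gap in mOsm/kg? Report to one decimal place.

Calculated osmolality = 2·Na + glucose + BUN/2.8
= 2·143 + 6.9 + 13/2.8
= 286 + 6.90 + 4.64
= 297.54 mOsm/kg ≈ 297.5 mOsm/kg
Osmolar gap = measured − calculated = 342 − 297.5 = 44.5 mOsm/kg

44.5 mOsm/kg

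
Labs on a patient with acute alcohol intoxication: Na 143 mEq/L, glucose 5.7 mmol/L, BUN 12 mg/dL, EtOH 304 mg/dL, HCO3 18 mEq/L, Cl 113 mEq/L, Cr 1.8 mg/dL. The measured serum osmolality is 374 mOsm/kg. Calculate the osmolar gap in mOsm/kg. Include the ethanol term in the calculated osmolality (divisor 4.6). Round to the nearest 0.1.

11.9 mOsm/kg

Calculated osmolality = 2·Na + glucose + BUN/2.8 + ethanol/4.6
= 2·143 + 5.7 + 12/2.8 + 304/4.6
= 286 + 5.70 + 4.29 + 66.09
= 362.08 mOsm/kg ≈ 362.1 mOsm/kg
Osmolar gap = measured − calculated = 374 − 362.1 = 11.9 mOsm/kg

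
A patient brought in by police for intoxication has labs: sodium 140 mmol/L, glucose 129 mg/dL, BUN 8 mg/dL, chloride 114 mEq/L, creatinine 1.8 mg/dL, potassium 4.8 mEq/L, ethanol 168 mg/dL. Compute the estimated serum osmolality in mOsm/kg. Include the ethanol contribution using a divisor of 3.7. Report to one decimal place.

Calculated osmolality = 2·Na + glucose/18 + BUN/2.8 + ethanol/3.7
= 2·140 + 129/18 + 8/2.8 + 168/3.7
= 280 + 7.17 + 2.86 + 45.41
= 335.44 mOsm/kg

335.4 mOsm/kg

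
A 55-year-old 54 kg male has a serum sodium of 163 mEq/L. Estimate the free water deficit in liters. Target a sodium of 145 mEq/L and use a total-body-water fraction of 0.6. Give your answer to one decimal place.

4.0 L

TBW = 0.6 · 54 = 32.4 L
Free water deficit = TBW · (Na/145 − 1)
= 32.4 · (163/145 − 1)
= 32.4 · 0.1241
= 4.02 L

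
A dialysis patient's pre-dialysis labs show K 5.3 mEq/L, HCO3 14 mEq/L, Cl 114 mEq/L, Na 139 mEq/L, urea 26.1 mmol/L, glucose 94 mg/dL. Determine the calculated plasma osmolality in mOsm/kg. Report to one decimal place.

309.3 mOsm/kg

Calculated osmolality = 2·Na + glucose/18 + urea
= 2·139 + 94/18 + 26.1
= 278 + 5.22 + 26.10
= 309.32 mOsm/kg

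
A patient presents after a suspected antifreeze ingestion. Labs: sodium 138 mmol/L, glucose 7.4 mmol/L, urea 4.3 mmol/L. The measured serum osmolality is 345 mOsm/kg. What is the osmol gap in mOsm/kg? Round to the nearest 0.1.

Calculated osmolality = 2·Na + glucose + urea
= 2·138 + 7.4 + 4.3
= 276 + 7.40 + 4.30
= 287.7 mOsm/kg ≈ 287.7 mOsm/kg
Osmolar gap = measured − calculated = 345 − 287.7 = 57.3 mOsm/kg

57.3 mOsm/kg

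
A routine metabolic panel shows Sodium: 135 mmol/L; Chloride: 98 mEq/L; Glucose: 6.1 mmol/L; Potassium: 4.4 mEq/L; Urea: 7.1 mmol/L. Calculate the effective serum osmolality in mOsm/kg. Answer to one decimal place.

Effective osmolality excludes urea (freely permeant across cell membranes):
2·Na + glucose
= 2·135 + 6.1
= 270 + 6.1
= 276.1 mOsm/kg

276.1 mOsm/kg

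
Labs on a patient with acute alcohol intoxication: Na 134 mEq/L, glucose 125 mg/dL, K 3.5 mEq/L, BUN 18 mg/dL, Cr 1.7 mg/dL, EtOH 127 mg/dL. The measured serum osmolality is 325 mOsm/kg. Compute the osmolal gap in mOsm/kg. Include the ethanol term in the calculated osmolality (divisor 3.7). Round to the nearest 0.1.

Calculated osmolality = 2·Na + glucose/18 + BUN/2.8 + ethanol/3.7
= 2·134 + 125/18 + 18/2.8 + 127/3.7
= 268 + 6.94 + 6.43 + 34.32
= 315.69 mOsm/kg ≈ 315.7 mOsm/kg
Osmolar gap = measured − calculated = 325 − 315.7 = 9.3 mOsm/kg

9.3 mOsm/kg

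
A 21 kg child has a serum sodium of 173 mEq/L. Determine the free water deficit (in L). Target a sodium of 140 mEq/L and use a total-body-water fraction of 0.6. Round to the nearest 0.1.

3.0 L

TBW = 0.6 · 21 = 12.6 L
Free water deficit = TBW · (Na/140 − 1)
= 12.6 · (173/140 − 1)
= 12.6 · 0.2357
= 2.97 L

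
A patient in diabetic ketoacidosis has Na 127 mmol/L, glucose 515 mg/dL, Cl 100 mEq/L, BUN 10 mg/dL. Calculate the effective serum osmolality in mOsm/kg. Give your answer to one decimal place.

Effective osmolality excludes urea (freely permeant across cell membranes):
2·Na + glucose/18
= 2·127 + 515/18
= 254 + 28.61
= 282.61 mOsm/kg

282.6 mOsm/kg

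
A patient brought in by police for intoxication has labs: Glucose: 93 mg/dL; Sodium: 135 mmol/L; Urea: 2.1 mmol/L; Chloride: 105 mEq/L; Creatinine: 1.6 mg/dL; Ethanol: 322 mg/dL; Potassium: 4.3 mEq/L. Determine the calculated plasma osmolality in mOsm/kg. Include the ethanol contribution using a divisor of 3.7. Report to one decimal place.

364.3 mOsm/kg

Calculated osmolality = 2·Na + glucose/18 + urea + ethanol/3.7
= 2·135 + 93/18 + 2.1 + 322/3.7
= 270 + 5.17 + 2.10 + 87.03
= 364.3 mOsm/kg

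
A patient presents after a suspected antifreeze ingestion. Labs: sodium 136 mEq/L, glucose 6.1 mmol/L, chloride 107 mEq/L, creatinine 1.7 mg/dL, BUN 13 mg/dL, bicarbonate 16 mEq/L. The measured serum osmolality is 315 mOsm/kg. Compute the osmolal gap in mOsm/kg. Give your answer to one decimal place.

Calculated osmolality = 2·Na + glucose + BUN/2.8
= 2·136 + 6.1 + 13/2.8
= 272 + 6.10 + 4.64
= 282.74 mOsm/kg ≈ 282.7 mOsm/kg
Osmolar gap = measured − calculated = 315 − 282.7 = 32.3 mOsm/kg

32.3 mOsm/kg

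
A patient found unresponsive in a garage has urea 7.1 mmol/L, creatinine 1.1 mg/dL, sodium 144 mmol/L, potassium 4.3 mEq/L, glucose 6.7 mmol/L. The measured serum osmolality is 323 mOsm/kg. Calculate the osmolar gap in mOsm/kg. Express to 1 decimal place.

21.2 mOsm/kg

Calculated osmolality = 2·Na + glucose + urea
= 2·144 + 6.7 + 7.1
= 288 + 6.70 + 7.10
= 301.8 mOsm/kg ≈ 301.8 mOsm/kg
Osmolar gap = measured − calculated = 323 − 301.8 = 21.2 mOsm/kg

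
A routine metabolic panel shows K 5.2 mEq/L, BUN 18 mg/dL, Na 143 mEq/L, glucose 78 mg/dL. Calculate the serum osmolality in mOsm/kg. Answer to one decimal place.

Calculated osmolality = 2·Na + glucose/18 + BUN/2.8
= 2·143 + 78/18 + 18/2.8
= 286 + 4.33 + 6.43
= 296.76 mOsm/kg

296.8 mOsm/kg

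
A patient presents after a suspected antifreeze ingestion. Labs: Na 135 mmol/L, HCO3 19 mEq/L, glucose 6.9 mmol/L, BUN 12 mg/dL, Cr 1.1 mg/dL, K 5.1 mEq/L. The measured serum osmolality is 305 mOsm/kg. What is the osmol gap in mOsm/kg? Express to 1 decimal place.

Calculated osmolality = 2·Na + glucose + BUN/2.8
= 2·135 + 6.9 + 12/2.8
= 270 + 6.90 + 4.29
= 281.19 mOsm/kg ≈ 281.2 mOsm/kg
Osmolar gap = measured − calculated = 305 − 281.2 = 23.8 mOsm/kg

23.8 mOsm/kg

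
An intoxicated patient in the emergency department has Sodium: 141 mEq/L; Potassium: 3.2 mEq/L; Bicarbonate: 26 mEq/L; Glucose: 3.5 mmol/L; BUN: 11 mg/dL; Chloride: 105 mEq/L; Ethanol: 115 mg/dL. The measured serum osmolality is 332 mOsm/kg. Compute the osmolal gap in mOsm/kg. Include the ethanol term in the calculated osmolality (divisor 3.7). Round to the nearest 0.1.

11.5 mOsm/kg

Calculated osmolality = 2·Na + glucose + BUN/2.8 + ethanol/3.7
= 2·141 + 3.5 + 11/2.8 + 115/3.7
= 282 + 3.50 + 3.93 + 31.08
= 320.51 mOsm/kg ≈ 320.5 mOsm/kg
Osmolar gap = measured − calculated = 332 − 320.5 = 11.5 mOsm/kg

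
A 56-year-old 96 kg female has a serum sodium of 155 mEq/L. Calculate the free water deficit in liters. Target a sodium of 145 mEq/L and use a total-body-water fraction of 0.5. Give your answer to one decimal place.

3.3 L

TBW = 0.5 · 96 = 48 L
Free water deficit = TBW · (Na/145 − 1)
= 48 · (155/145 − 1)
= 48 · 0.069
= 3.31 L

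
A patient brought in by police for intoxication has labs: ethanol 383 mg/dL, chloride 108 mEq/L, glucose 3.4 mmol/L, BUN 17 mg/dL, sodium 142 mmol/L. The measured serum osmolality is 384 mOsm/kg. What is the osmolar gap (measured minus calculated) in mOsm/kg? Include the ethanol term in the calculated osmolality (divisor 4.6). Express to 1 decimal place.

Calculated osmolality = 2·Na + glucose + BUN/2.8 + ethanol/4.6
= 2·142 + 3.4 + 17/2.8 + 383/4.6
= 284 + 3.40 + 6.07 + 83.26
= 376.73 mOsm/kg ≈ 376.7 mOsm/kg
Osmolar gap = measured − calculated = 384 − 376.7 = 7.3 mOsm/kg

7.3 mOsm/kg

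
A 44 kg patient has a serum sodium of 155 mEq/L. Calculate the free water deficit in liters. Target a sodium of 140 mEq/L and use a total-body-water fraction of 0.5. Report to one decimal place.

TBW = 0.5 · 44 = 22 L
Free water deficit = TBW · (Na/140 − 1)
= 22 · (155/140 − 1)
= 22 · 0.1071
= 2.36 L

2.4 L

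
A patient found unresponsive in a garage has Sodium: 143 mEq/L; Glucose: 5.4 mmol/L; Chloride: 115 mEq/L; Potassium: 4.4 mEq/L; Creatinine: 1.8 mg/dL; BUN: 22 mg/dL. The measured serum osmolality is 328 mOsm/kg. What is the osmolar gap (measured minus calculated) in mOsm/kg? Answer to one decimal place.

28.7 mOsm/kg

Calculated osmolality = 2·Na + glucose + BUN/2.8
= 2·143 + 5.4 + 22/2.8
= 286 + 5.40 + 7.86
= 299.26 mOsm/kg ≈ 299.3 mOsm/kg
Osmolar gap = measured − calculated = 328 − 299.3 = 28.7 mOsm/kg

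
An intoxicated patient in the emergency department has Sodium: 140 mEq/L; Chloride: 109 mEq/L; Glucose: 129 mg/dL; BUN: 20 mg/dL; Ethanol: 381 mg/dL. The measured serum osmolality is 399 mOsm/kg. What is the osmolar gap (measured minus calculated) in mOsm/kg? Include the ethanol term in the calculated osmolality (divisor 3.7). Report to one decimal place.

Calculated osmolality = 2·Na + glucose/18 + BUN/2.8 + ethanol/3.7
= 2·140 + 129/18 + 20/2.8 + 381/3.7
= 280 + 7.17 + 7.14 + 102.97
= 397.28 mOsm/kg ≈ 397.3 mOsm/kg
Osmolar gap = measured − calculated = 399 − 397.3 = 1.7 mOsm/kg

1.7 mOsm/kg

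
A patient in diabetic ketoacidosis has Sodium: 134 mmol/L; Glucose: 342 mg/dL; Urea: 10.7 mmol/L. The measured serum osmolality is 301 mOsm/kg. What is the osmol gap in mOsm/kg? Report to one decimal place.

3.3 mOsm/kg

Calculated osmolality = 2·Na + glucose/18 + urea
= 2·134 + 342/18 + 10.7
= 268 + 19 + 10.70
= 297.7 mOsm/kg ≈ 297.7 mOsm/kg
Osmolar gap = measured − calculated = 301 − 297.7 = 3.3 mOsm/kg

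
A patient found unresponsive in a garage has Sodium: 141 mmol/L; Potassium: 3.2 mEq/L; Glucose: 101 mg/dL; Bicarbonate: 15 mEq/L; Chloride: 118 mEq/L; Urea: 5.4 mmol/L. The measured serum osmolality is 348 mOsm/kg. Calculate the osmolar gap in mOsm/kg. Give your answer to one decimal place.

Calculated osmolality = 2·Na + glucose/18 + urea
= 2·141 + 101/18 + 5.4
= 282 + 5.61 + 5.40
= 293.01 mOsm/kg ≈ 293.0 mOsm/kg
Osmolar gap = measured − calculated = 348 − 293.0 = 55.0 mOsm/kg

55.0 mOsm/kg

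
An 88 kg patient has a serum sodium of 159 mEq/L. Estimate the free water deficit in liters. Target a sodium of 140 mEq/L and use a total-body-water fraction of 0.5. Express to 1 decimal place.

6.0 L

TBW = 0.5 · 88 = 44 L
Free water deficit = TBW · (Na/140 − 1)
= 44 · (159/140 − 1)
= 44 · 0.1357
= 5.97 L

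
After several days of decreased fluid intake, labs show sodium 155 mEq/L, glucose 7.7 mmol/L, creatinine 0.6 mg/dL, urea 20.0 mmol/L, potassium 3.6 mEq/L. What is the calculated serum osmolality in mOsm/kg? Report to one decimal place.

337.7 mOsm/kg

Calculated osmolality = 2·Na + glucose + urea
= 2·155 + 7.7 + 20
= 310 + 7.70 + 20
= 337.7 mOsm/kg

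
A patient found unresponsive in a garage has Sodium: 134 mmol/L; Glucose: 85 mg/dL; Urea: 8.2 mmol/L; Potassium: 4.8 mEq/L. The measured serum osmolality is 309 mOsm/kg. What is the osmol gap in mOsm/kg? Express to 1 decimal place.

28.1 mOsm/kg

Calculated osmolality = 2·Na + glucose/18 + urea
= 2·134 + 85/18 + 8.2
= 268 + 4.72 + 8.20
= 280.92 mOsm/kg ≈ 280.9 mOsm/kg
Osmolar gap = measured − calculated = 309 − 280.9 = 28.1 mOsm/kg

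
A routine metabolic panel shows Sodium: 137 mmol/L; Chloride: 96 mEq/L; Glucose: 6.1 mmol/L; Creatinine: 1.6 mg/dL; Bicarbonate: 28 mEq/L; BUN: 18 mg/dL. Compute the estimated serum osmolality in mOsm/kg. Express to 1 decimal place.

Calculated osmolality = 2·Na + glucose + BUN/2.8
= 2·137 + 6.1 + 18/2.8
= 274 + 6.10 + 6.43
= 286.53 mOsm/kg

286.5 mOsm/kg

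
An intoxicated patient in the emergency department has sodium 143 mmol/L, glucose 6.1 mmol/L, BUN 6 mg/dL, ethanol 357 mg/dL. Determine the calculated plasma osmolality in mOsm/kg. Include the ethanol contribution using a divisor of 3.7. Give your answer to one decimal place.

Calculated osmolality = 2·Na + glucose + BUN/2.8 + ethanol/3.7
= 2·143 + 6.1 + 6/2.8 + 357/3.7
= 286 + 6.10 + 2.14 + 96.49
= 390.73 mOsm/kg

390.7 mOsm/kg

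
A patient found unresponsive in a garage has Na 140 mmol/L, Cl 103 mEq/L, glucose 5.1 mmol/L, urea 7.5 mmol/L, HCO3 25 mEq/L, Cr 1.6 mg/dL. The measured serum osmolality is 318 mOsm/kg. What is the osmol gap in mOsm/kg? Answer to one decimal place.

25.4 mOsm/kg

Calculated osmolality = 2·Na + glucose + urea
= 2·140 + 5.1 + 7.5
= 280 + 5.10 + 7.50
= 292.6 mOsm/kg ≈ 292.6 mOsm/kg
Osmolar gap = measured − calculated = 318 − 292.6 = 25.4 mOsm/kg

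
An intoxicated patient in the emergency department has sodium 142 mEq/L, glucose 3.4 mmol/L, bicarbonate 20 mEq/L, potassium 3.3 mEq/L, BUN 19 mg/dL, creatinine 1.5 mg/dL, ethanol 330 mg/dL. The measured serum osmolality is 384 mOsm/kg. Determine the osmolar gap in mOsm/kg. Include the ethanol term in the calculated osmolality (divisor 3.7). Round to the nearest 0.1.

Calculated osmolality = 2·Na + glucose + BUN/2.8 + ethanol/3.7
= 2·142 + 3.4 + 19/2.8 + 330/3.7
= 284 + 3.40 + 6.79 + 89.19
= 383.38 mOsm/kg ≈ 383.4 mOsm/kg
Osmolar gap = measured − calculated = 384 − 383.4 = 0.6 mOsm/kg

0.6 mOsm/kg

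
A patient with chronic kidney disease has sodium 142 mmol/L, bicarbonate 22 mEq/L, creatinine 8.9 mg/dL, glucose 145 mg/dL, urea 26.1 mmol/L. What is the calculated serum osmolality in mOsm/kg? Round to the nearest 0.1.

Calculated osmolality = 2·Na + glucose/18 + urea
= 2·142 + 145/18 + 26.1
= 284 + 8.06 + 26.10
= 318.16 mOsm/kg

318.2 mOsm/kg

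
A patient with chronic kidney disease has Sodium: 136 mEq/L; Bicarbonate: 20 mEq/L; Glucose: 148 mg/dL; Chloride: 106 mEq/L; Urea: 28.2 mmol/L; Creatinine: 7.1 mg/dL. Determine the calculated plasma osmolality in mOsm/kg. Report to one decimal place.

308.4 mOsm/kg

Calculated osmolality = 2·Na + glucose/18 + urea
= 2·136 + 148/18 + 28.2
= 272 + 8.22 + 28.20
= 308.42 mOsm/kg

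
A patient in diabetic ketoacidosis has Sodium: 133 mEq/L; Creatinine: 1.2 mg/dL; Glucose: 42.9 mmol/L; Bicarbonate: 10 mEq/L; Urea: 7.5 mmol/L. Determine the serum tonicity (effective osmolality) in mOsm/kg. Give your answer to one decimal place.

308.9 mOsm/kg

Effective osmolality excludes urea (freely permeant across cell membranes):
2·Na + glucose
= 2·133 + 42.9
= 266 + 42.9
= 308.9 mOsm/kg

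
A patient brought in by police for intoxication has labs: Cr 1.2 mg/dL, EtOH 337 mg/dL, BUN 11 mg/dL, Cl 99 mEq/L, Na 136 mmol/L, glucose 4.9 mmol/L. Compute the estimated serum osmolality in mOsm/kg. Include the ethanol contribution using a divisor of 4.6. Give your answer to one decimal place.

Calculated osmolality = 2·Na + glucose + BUN/2.8 + ethanol/4.6
= 2·136 + 4.9 + 11/2.8 + 337/4.6
= 272 + 4.90 + 3.93 + 73.26
= 354.09 mOsm/kg

354.1 mOsm/kg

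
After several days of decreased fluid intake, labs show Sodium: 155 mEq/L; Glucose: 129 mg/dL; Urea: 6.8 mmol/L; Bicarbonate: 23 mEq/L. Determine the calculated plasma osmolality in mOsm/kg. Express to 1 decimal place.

Calculated osmolality = 2·Na + glucose/18 + urea
= 2·155 + 129/18 + 6.8
= 310 + 7.17 + 6.80
= 323.97 mOsm/kg

324.0 mOsm/kg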